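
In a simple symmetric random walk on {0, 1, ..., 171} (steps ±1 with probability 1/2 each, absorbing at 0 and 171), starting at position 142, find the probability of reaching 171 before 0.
P(hit 171 before 0) = 142/171

Let u_k = P(hit 171 before 0 | start at k). Then u_0 = 0, u_171 = 1, and u_k = u_{k-1}/2 + u_{k+1}/2 for 1 ≤ k ≤ 170. This harmonic recurrence is solved by u_k = k/171, giving u_142 = 142/171.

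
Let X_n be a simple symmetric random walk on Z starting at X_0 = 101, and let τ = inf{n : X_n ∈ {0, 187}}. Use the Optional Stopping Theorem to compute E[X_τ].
E[X_τ] = 101

X_n is a martingale and τ is a bounded-mean stopping time (indeed τ is finite a.s. with bounded expectation since the walk is in a bounded region). By the OST, E[X_τ] = E[X_0] = 101. Equivalently: E[X_τ] = 187 · P(hit 187 first) + 0 · P(hit 0 first) = 187 · (101/187) = 101.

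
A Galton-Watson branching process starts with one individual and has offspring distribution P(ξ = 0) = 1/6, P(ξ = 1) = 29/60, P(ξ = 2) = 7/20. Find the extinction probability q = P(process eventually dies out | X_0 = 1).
q = 10/21

The pgf is f(s) = 1/6 + 29/60·s + 7/20·s². The extinction probability q is the smallest fixed point of f in [0, 1]. Setting s = f(s):
  7/20·s² + (29/60 − 1)·s + 1/6 = 0
  7/20·s² − (1/6 + 7/20)·s + 1/6 = 0
which factors as (s − 1)·(7/20·s − 1/6) = 0, giving roots s = 1 and s = (1/6)/(7/20) = 10/21.
Mean offspring μ = 29/60 + 2·7/20 = 71/60 > 1 (supercritical), so q < 1. The extinction probability is the smaller root: q = (1/6)/(7/20) = 10/21.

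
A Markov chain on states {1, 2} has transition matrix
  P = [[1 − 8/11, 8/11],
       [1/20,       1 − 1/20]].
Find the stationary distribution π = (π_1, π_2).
π_1 = 11/171, π_2 = 160/171

Solve πP = π with π_1 + π_2 = 1. From πP = π: π_1 · (1 − 8/11) + π_2 · 1/20 = π_1 ⇒ π_2 · 1/20 = π_1 · 8/11 ⇒ π_2/π_1 = (8/11)/(1/20) = 160/11. Together with π_1 + π_2 = 1:
  π_1 = (1/20)/(8/11 + 1/20) = (1/20)/(171/220) = 11/171,
  π_2 = (8/11)/(8/11 + 1/20) = (8/11)/(171/220) = 160/171.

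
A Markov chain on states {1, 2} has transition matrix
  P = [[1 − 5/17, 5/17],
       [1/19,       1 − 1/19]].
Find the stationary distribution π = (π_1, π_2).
π_1 = 17/112, π_2 = 95/112

Solve πP = π with π_1 + π_2 = 1. From πP = π: π_1 · (1 − 5/17) + π_2 · 1/19 = π_1 ⇒ π_2 · 1/19 = π_1 · 5/17 ⇒ π_2/π_1 = (5/17)/(1/19) = 95/17. Together with π_1 + π_2 = 1:
  π_1 = (1/19)/(5/17 + 1/19) = (1/19)/(112/323) = 17/112,
  π_2 = (5/17)/(5/17 + 1/19) = (5/17)/(112/323) = 95/112.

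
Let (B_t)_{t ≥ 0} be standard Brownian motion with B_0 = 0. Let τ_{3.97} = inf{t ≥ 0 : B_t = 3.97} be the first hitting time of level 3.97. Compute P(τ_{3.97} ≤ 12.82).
P(τ_{3.97} ≤ 12.82) = 2(1 − Φ(3.97/√12.82)) = 2(1 − Φ(1.1088)) ≈ 0.2675

By the reflection principle for standard BM, P(τ_b ≤ t) = 2 · P(B_t ≥ b). Since B_t ~ N(0, t), P(B_t ≥ 3.97) = 1 − Φ(3.97/√t) = 1 − Φ(3.97/√12.82) = 1 − Φ(1.1088) ≈ 0.13376. Doubling: P(τ_{3.97} ≤ 12.82) ≈ 2 · 0.13376 = 0.26752 ≈ 0.2675.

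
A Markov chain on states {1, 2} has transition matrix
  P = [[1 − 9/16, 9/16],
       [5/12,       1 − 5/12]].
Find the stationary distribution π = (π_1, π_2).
π_1 = 20/47, π_2 = 27/47

Solve πP = π with π_1 + π_2 = 1. From πP = π: π_1 · (1 − 9/16) + π_2 · 5/12 = π_1 ⇒ π_2 · 5/12 = π_1 · 9/16 ⇒ π_2/π_1 = (9/16)/(5/12) = 27/20. Together with π_1 + π_2 = 1:
  π_1 = (5/12)/(9/16 + 5/12) = (5/12)/(47/48) = 20/47,
  π_2 = (9/16)/(9/16 + 5/12) = (9/16)/(47/48) = 27/47.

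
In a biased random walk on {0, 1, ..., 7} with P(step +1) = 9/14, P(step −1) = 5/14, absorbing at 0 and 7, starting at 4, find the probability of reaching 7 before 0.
P(hit 7 before 0) = (1 − (5/9)^4) / (1 − (5/9)^7) = 1081836/1176211

Let u_k denote P(reach 7 before 0 | start at k). Boundary: u_0 = 0, u_7 = 1. Recurrence: u_k = 9/14·u_{k+1} + 5/14·u_{k-1} for 1 ≤ k ≤ 6. Try u_k = A + B·r^k with r = q/p = (5/14)/(9/14) = 5/9. Substitution satisfies the recurrence; boundary conditions give:
  u_k = (1 − r^k) / (1 − r^N) = (1 − (5/9)^4) / (1 − (5/9)^7) = 1081836/1176211.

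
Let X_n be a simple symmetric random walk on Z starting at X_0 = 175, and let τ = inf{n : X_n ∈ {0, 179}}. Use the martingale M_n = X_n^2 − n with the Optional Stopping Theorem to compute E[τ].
E[τ] = 700

M_n = X_n^2 − n is a martingale (since E[X_{n+1}^2 | F_n] = X_n^2 + 1). By OST (τ has finite mean in a bounded region), E[M_τ] = E[M_0] = X_0^2 − 0 = 175^2 = 30625. Also E[M_τ] = E[X_τ^2] − E[τ]. The walk exits at 0 or 179, with P(hit 179 first) = 175/179, so E[X_τ^2] = 179^2 · 175/179 + 0 = 31325. Thus E[τ] = E[X_τ^2] − E[M_τ] = 31325 − 30625 = 700 = 175(179 − 175) = 700.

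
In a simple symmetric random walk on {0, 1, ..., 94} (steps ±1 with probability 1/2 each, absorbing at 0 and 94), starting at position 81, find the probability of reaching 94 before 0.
P(hit 94 before 0) = 81/94

Let u_k = P(hit 94 before 0 | start at k). Then u_0 = 0, u_94 = 1, and u_k = u_{k-1}/2 + u_{k+1}/2 for 1 ≤ k ≤ 93. This harmonic recurrence is solved by u_k = k/94, giving u_81 = 81/94.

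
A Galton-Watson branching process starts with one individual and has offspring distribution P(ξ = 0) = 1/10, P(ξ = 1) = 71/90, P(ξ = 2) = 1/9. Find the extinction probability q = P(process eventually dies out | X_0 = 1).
q = 9/10

The pgf is f(s) = 1/10 + 71/90·s + 1/9·s². The extinction probability q is the smallest fixed point of f in [0, 1]. Setting s = f(s):
  1/9·s² + (71/90 − 1)·s + 1/10 = 0
  1/9·s² − (1/10 + 1/9)·s + 1/10 = 0
which factors as (s − 1)·(1/9·s − 1/10) = 0, giving roots s = 1 and s = (1/10)/(1/9) = 9/10.
Mean offspring μ = 71/90 + 2·1/9 = 91/90 > 1 (supercritical), so q < 1. The extinction probability is the smaller root: q = (1/10)/(1/9) = 9/10.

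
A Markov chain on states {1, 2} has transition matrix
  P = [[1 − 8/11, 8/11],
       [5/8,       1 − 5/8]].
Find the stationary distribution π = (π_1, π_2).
π_1 = 55/119, π_2 = 64/119

Solve πP = π with π_1 + π_2 = 1. From πP = π: π_1 · (1 − 8/11) + π_2 · 5/8 = π_1 ⇒ π_2 · 5/8 = π_1 · 8/11 ⇒ π_2/π_1 = (8/11)/(5/8) = 64/55. Together with π_1 + π_2 = 1:
  π_1 = (5/8)/(8/11 + 5/8) = (5/8)/(119/88) = 55/119,
  π_2 = (8/11)/(8/11 + 5/8) = (8/11)/(119/88) = 64/119.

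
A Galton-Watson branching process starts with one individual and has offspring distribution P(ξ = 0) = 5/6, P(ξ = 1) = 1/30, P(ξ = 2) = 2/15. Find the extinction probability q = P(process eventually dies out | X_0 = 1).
q = 1

Mean offspring μ = 0·5/6 + 1·1/30 + 2·2/15 = 3/10 ≤ 1. For μ ≤ 1 with offspring not concentrated at 1, the Galton-Watson process goes extinct almost surely, so q = 1.
(Algebraic check: The pgf is f(s) = 5/6 + 1/30·s + 2/15·s². The extinction probability q is the smallest fixed point of f in [0, 1]. Setting s = f(s):
  2/15·s² + (1/30 − 1)·s + 5/6 = 0
  2/15·s² − (5/6 + 2/15)·s + 5/6 = 0
which factors as (s − 1)·(2/15·s − 5/6) = 0, giving roots s = 1 and s = (5/6)/(2/15) = 25/4. Since 25/4 ≥ 1, the smallest root in [0, 1] is s = 1.)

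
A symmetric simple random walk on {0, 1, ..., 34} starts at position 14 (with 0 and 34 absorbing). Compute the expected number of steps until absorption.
E[τ | X_0 = 14] = 280

Let v_k = E[τ | X_0 = k]. Boundary: v_0 = v_34 = 0. Recurrence: v_k = 1 + (v_{k-1} + v_{k+1})/2 for 1 ≤ k ≤ 33. The particular solution to v_k − (v_{k-1} + v_{k+1})/2 = 1 is v_k = −k^2. Adding homogeneous solution A + B k and matching boundaries gives v_k = k (34 − k). Substituting k = 14: v_14 = 14 · 20 = 280.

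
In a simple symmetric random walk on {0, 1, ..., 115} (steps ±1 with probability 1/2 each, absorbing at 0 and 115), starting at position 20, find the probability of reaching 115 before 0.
P(hit 115 before 0) = 20/115 = 4/23

Let u_k = P(hit 115 before 0 | start at k). Then u_0 = 0, u_115 = 1, and u_k = u_{k-1}/2 + u_{k+1}/2 for 1 ≤ k ≤ 114. This harmonic recurrence is solved by u_k = k/115, giving u_20 = 20/115 = 4/23.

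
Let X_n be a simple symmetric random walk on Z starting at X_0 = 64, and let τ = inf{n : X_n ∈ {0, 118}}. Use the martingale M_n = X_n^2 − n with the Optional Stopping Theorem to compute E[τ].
E[τ] = 3456

M_n = X_n^2 − n is a martingale (since E[X_{n+1}^2 | F_n] = X_n^2 + 1). By OST (τ has finite mean in a bounded region), E[M_τ] = E[M_0] = X_0^2 − 0 = 64^2 = 4096. Also E[M_τ] = E[X_τ^2] − E[τ]. The walk exits at 0 or 118, with P(hit 118 first) = 64/118, so E[X_τ^2] = 118^2 · 64/118 + 0 = 7552. Thus E[τ] = E[X_τ^2] − E[M_τ] = 7552 − 4096 = 3456 = 64(118 − 64) = 3456.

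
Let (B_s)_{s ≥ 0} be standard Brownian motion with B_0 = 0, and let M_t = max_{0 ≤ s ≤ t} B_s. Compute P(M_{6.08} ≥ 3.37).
P(M_{6.08} ≥ 3.37) = 2·P(B_{6.08} ≥ 3.37) = 2(1 − Φ(3.37/√6.08)) ≈ 0.1717

By the reflection principle for Brownian motion, P(M_t ≥ a) = 2 · P(B_t ≥ a) for a ≥ 0. Since B_t ~ N(0, t), P(B_t ≥ 3.37) = 1 − Φ(3.37/√t) = 1 − Φ(3.37/√6.08) = 1 − Φ(1.3667). So
  P(M_{6.08} ≥ 3.37) = 2(1 − Φ(1.3667)) ≈ 0.1717.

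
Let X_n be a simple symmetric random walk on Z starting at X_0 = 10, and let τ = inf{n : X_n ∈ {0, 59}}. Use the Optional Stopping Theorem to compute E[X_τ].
E[X_τ] = 10

X_n is a martingale and τ is a bounded-mean stopping time (indeed τ is finite a.s. with bounded expectation since the walk is in a bounded region). By the OST, E[X_τ] = E[X_0] = 10. Equivalently: E[X_τ] = 59 · P(hit 59 first) + 0 · P(hit 0 first) = 59 · (10/59) = 10.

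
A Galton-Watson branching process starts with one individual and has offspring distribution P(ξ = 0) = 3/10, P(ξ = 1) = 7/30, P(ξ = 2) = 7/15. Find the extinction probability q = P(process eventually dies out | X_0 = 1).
q = 9/14

The pgf is f(s) = 3/10 + 7/30·s + 7/15·s². The extinction probability q is the smallest fixed point of f in [0, 1]. Setting s = f(s):
  7/15·s² + (7/30 − 1)·s + 3/10 = 0
  7/15·s² − (3/10 + 7/15)·s + 3/10 = 0
which factors as (s − 1)·(7/15·s − 3/10) = 0, giving roots s = 1 and s = (3/10)/(7/15) = 9/14.
Mean offspring μ = 7/30 + 2·7/15 = 7/6 > 1 (supercritical), so q < 1. The extinction probability is the smaller root: q = (3/10)/(7/15) = 9/14.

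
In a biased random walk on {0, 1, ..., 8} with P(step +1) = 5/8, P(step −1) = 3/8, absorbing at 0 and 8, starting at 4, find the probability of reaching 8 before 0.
P(hit 8 before 0) = (1 − (3/5)^4) / (1 − (3/5)^8) = 625/706

Let u_k denote P(reach 8 before 0 | start at k). Boundary: u_0 = 0, u_8 = 1. Recurrence: u_k = 5/8·u_{k+1} + 3/8·u_{k-1} for 1 ≤ k ≤ 7. Try u_k = A + B·r^k with r = q/p = (3/8)/(5/8) = 3/5. Substitution satisfies the recurrence; boundary conditions give:
  u_k = (1 − r^k) / (1 − r^N) = (1 − (3/5)^4) / (1 − (3/5)^8) = 625/706.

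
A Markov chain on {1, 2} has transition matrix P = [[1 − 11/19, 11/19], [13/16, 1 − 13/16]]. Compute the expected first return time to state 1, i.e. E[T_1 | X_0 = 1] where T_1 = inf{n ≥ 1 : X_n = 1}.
E[T_1 | X_0 = 1] = 1/π_1 = 423/247

For an irreducible recurrent Markov chain with stationary distribution π, E[T_i | X_0 = i] = 1/π_i (Kac's formula). Here π_1 = (13/16)/(11/19 + 13/16) = (13/16)/(423/304) = 247/423, so E[T_1 | X_0 = 1] = 1/π_1 = (11/19 + 13/16)/(13/16) = (423/304)/(13/16) = 423/247.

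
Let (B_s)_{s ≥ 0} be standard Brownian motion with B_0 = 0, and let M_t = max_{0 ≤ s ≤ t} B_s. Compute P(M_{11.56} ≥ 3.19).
P(M_{11.56} ≥ 3.19) = 2·P(B_{11.56} ≥ 3.19) = 2(1 − Φ(3.19/√11.56)) ≈ 0.3481

By the reflection principle for Brownian motion, P(M_t ≥ a) = 2 · P(B_t ≥ a) for a ≥ 0. Since B_t ~ N(0, t), P(B_t ≥ 3.19) = 1 − Φ(3.19/√t) = 1 − Φ(3.19/√11.56) = 1 − Φ(0.9382). So
  P(M_{11.56} ≥ 3.19) = 2(1 − Φ(0.9382)) ≈ 0.3481.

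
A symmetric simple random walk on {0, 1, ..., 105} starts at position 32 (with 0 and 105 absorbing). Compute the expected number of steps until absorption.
E[τ | X_0 = 32] = 2336

Let v_k = E[τ | X_0 = k]. Boundary: v_0 = v_105 = 0. Recurrence: v_k = 1 + (v_{k-1} + v_{k+1})/2 for 1 ≤ k ≤ 104. The particular solution to v_k − (v_{k-1} + v_{k+1})/2 = 1 is v_k = −k^2. Adding homogeneous solution A + B k and matching boundaries gives v_k = k (105 − k). Substituting k = 32: v_32 = 32 · 73 = 2336.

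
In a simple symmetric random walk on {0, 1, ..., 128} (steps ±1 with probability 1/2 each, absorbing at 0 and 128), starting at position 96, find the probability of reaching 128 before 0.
P(hit 128 before 0) = 96/128 = 3/4

Let u_k = P(hit 128 before 0 | start at k). Then u_0 = 0, u_128 = 1, and u_k = u_{k-1}/2 + u_{k+1}/2 for 1 ≤ k ≤ 127. This harmonic recurrence is solved by u_k = k/128, giving u_96 = 96/128 = 3/4.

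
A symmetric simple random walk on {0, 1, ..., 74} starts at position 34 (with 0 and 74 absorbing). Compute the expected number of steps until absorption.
E[τ | X_0 = 34] = 1360

Let v_k = E[τ | X_0 = k]. Boundary: v_0 = v_74 = 0. Recurrence: v_k = 1 + (v_{k-1} + v_{k+1})/2 for 1 ≤ k ≤ 73. The particular solution to v_k − (v_{k-1} + v_{k+1})/2 = 1 is v_k = −k^2. Adding homogeneous solution A + B k and matching boundaries gives v_k = k (74 − k). Substituting k = 34: v_34 = 34 · 40 = 1360.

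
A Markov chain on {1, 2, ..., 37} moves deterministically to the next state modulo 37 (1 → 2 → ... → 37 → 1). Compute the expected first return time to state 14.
E[T_14 | X_0 = 14] = 37

The chain cycles deterministically, so starting at state 14 it returns in exactly 37 steps. Equivalently, the stationary distribution is uniform π_j = 1/37 for every state j, so by Kac's formula E[T_14] = 1/π_14 = 37.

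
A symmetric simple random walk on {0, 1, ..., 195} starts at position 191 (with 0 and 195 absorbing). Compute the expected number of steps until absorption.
E[τ | X_0 = 191] = 764

Let v_k = E[τ | X_0 = k]. Boundary: v_0 = v_195 = 0. Recurrence: v_k = 1 + (v_{k-1} + v_{k+1})/2 for 1 ≤ k ≤ 194. The particular solution to v_k − (v_{k-1} + v_{k+1})/2 = 1 is v_k = −k^2. Adding homogeneous solution A + B k and matching boundaries gives v_k = k (195 − k). Substituting k = 191: v_191 = 191 · 4 = 764.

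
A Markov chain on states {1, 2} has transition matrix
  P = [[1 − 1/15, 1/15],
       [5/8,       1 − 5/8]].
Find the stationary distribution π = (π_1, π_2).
π_1 = 75/83, π_2 = 8/83

Solve πP = π with π_1 + π_2 = 1. From πP = π: π_1 · (1 − 1/15) + π_2 · 5/8 = π_1 ⇒ π_2 · 5/8 = π_1 · 1/15 ⇒ π_2/π_1 = (1/15)/(5/8) = 8/75. Together with π_1 + π_2 = 1:
  π_1 = (5/8)/(1/15 + 5/8) = (5/8)/(83/120) = 75/83,
  π_2 = (1/15)/(1/15 + 5/8) = (1/15)/(83/120) = 8/83.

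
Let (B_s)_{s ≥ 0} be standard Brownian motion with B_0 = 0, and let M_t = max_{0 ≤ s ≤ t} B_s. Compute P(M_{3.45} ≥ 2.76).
P(M_{3.45} ≥ 2.76) = 2·P(B_{3.45} ≥ 2.76) = 2(1 − Φ(2.76/√3.45)) ≈ 0.1373

By the reflection principle for Brownian motion, P(M_t ≥ a) = 2 · P(B_t ≥ a) for a ≥ 0. Since B_t ~ N(0, t), P(B_t ≥ 2.76) = 1 − Φ(2.76/√t) = 1 − Φ(2.76/√3.45) = 1 − Φ(1.4859). So
  P(M_{3.45} ≥ 2.76) = 2(1 − Φ(1.4859)) ≈ 0.1373.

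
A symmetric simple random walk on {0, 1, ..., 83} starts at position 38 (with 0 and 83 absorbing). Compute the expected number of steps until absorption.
E[τ | X_0 = 38] = 1710

Let v_k = E[τ | X_0 = k]. Boundary: v_0 = v_83 = 0. Recurrence: v_k = 1 + (v_{k-1} + v_{k+1})/2 for 1 ≤ k ≤ 82. The particular solution to v_k − (v_{k-1} + v_{k+1})/2 = 1 is v_k = −k^2. Adding homogeneous solution A + B k and matching boundaries gives v_k = k (83 − k). Substituting k = 38: v_38 = 38 · 45 = 1710.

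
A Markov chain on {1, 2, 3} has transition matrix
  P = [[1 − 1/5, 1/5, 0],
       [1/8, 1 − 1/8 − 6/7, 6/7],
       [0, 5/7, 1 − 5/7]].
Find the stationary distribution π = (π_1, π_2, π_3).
π = (25/113, 40/113, 48/113)

This is a birth-death chain on three states, which satisfies detailed balance: π_1 · P_{12} = π_2 · P_{21} and π_2 · P_{23} = π_3 · P_{32}.
From π_1 · 1/5 = π_2 · 1/8: π_2/π_1 = (1/5)/(1/8) = 8/5.
From π_2 · 6/7 = π_3 · 5/7: π_3/π_2 = (6/7)/(5/7) = 6/5.
Take π_1 proportional to 1; then unnormalized π = (1, 8/5, 48/25). Normalize by dividing by the sum 113/25:
  π = (25/113, 40/113, 48/113).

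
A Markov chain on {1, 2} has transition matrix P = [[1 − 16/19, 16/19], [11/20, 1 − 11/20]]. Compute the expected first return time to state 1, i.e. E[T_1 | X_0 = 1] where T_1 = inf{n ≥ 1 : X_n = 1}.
E[T_1 | X_0 = 1] = 1/π_1 = 529/209

For an irreducible recurrent Markov chain with stationary distribution π, E[T_i | X_0 = i] = 1/π_i (Kac's formula). Here π_1 = (11/20)/(16/19 + 11/20) = (11/20)/(529/380) = 209/529, so E[T_1 | X_0 = 1] = 1/π_1 = (16/19 + 11/20)/(11/20) = (529/380)/(11/20) = 529/209.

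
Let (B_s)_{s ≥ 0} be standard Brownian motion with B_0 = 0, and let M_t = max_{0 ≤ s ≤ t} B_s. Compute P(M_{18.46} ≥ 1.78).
P(M_{18.46} ≥ 1.78) = 2·P(B_{18.46} ≥ 1.78) = 2(1 − Φ(1.78/√18.46)) ≈ 0.6787

By the reflection principle for Brownian motion, P(M_t ≥ a) = 2 · P(B_t ≥ a) for a ≥ 0. Since B_t ~ N(0, t), P(B_t ≥ 1.78) = 1 − Φ(1.78/√t) = 1 − Φ(1.78/√18.46) = 1 − Φ(0.4143). So
  P(M_{18.46} ≥ 1.78) = 2(1 − Φ(0.4143)) ≈ 0.6787.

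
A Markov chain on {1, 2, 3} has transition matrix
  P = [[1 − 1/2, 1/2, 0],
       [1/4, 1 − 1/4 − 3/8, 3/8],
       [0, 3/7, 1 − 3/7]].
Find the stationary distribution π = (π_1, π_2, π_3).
π = (4/19, 8/19, 7/19)

This is a birth-death chain on three states, which satisfies detailed balance: π_1 · P_{12} = π_2 · P_{21} and π_2 · P_{23} = π_3 · P_{32}.
From π_1 · 1/2 = π_2 · 1/4: π_2/π_1 = (1/2)/(1/4) = 2.
From π_2 · 3/8 = π_3 · 3/7: π_3/π_2 = (3/8)/(3/7) = 7/8.
Take π_1 proportional to 1; then unnormalized π = (1, 2, 7/4). Normalize by dividing by the sum 19/4:
  π = (4/19, 8/19, 7/19).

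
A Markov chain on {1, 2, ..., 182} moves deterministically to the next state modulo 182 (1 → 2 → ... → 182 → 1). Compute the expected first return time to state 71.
E[T_71 | X_0 = 71] = 182

The chain cycles deterministically, so starting at state 71 it returns in exactly 182 steps. Equivalently, the stationary distribution is uniform π_j = 1/182 for every state j, so by Kac's formula E[T_71] = 1/π_71 = 182.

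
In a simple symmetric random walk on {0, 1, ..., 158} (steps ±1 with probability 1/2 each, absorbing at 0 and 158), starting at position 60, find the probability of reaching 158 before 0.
P(hit 158 before 0) = 60/158 = 30/79

Let u_k = P(hit 158 before 0 | start at k). Then u_0 = 0, u_158 = 1, and u_k = u_{k-1}/2 + u_{k+1}/2 for 1 ≤ k ≤ 157. This harmonic recurrence is solved by u_k = k/158, giving u_60 = 60/158 = 30/79.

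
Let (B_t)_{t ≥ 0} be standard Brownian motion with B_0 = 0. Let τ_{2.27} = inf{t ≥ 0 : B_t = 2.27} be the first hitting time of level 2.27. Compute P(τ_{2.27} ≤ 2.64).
P(τ_{2.27} ≤ 2.64) = 2(1 − Φ(2.27/√2.64)) = 2(1 − Φ(1.3971)) ≈ 0.1624

By the reflection principle for standard BM, P(τ_b ≤ t) = 2 · P(B_t ≥ b). Since B_t ~ N(0, t), P(B_t ≥ 2.27) = 1 − Φ(2.27/√t) = 1 − Φ(2.27/√2.64) = 1 − Φ(1.3971) ≈ 0.08119. Doubling: P(τ_{2.27} ≤ 2.64) ≈ 2 · 0.08119 = 0.16238 ≈ 0.1624.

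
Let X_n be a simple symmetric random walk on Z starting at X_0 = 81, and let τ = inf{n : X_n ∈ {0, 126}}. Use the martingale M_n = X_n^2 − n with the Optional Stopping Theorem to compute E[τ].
E[τ] = 3645

M_n = X_n^2 − n is a martingale (since E[X_{n+1}^2 | F_n] = X_n^2 + 1). By OST (τ has finite mean in a bounded region), E[M_τ] = E[M_0] = X_0^2 − 0 = 81^2 = 6561. Also E[M_τ] = E[X_τ^2] − E[τ]. The walk exits at 0 or 126, with P(hit 126 first) = 81/126, so E[X_τ^2] = 126^2 · 81/126 + 0 = 10206. Thus E[τ] = E[X_τ^2] − E[M_τ] = 10206 − 6561 = 3645 = 81(126 − 81) = 3645.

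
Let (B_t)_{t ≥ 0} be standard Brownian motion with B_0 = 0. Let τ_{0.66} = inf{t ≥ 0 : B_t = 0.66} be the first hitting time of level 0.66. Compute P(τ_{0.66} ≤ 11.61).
P(τ_{0.66} ≤ 11.61) = 2(1 − Φ(0.66/√11.61)) = 2(1 − Φ(0.1937)) ≈ 0.8464

By the reflection principle for standard BM, P(τ_b ≤ t) = 2 · P(B_t ≥ b). Since B_t ~ N(0, t), P(B_t ≥ 0.66) = 1 − Φ(0.66/√t) = 1 − Φ(0.66/√11.61) = 1 − Φ(0.1937) ≈ 0.42321. Doubling: P(τ_{0.66} ≤ 11.61) ≈ 2 · 0.42321 = 0.84642 ≈ 0.8464.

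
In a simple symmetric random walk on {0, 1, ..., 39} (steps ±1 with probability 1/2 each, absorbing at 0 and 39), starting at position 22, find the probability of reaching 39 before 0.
P(hit 39 before 0) = 22/39

Let u_k = P(hit 39 before 0 | start at k). Then u_0 = 0, u_39 = 1, and u_k = u_{k-1}/2 + u_{k+1}/2 for 1 ≤ k ≤ 38. This harmonic recurrence is solved by u_k = k/39, giving u_22 = 22/39.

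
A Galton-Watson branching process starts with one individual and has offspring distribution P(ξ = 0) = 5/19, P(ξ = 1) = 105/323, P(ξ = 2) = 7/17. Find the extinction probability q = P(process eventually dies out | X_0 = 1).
q = 85/133

The pgf is f(s) = 5/19 + 105/323·s + 7/17·s². The extinction probability q is the smallest fixed point of f in [0, 1]. Setting s = f(s):
  7/17·s² + (105/323 − 1)·s + 5/19 = 0
  7/17·s² − (5/19 + 7/17)·s + 5/19 = 0
which factors as (s − 1)·(7/17·s − 5/19) = 0, giving roots s = 1 and s = (5/19)/(7/17) = 85/133.
Mean offspring μ = 105/323 + 2·7/17 = 371/323 > 1 (supercritical), so q < 1. The extinction probability is the smaller root: q = (5/19)/(7/17) = 85/133.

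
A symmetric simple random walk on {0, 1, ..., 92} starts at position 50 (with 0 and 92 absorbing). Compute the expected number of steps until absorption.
E[τ | X_0 = 50] = 2100

Let v_k = E[τ | X_0 = k]. Boundary: v_0 = v_92 = 0. Recurrence: v_k = 1 + (v_{k-1} + v_{k+1})/2 for 1 ≤ k ≤ 91. The particular solution to v_k − (v_{k-1} + v_{k+1})/2 = 1 is v_k = −k^2. Adding homogeneous solution A + B k and matching boundaries gives v_k = k (92 − k). Substituting k = 50: v_50 = 50 · 42 = 2100.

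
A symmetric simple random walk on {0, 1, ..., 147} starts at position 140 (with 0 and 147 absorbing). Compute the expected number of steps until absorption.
E[τ | X_0 = 140] = 980

Let v_k = E[τ | X_0 = k]. Boundary: v_0 = v_147 = 0. Recurrence: v_k = 1 + (v_{k-1} + v_{k+1})/2 for 1 ≤ k ≤ 146. The particular solution to v_k − (v_{k-1} + v_{k+1})/2 = 1 is v_k = −k^2. Adding homogeneous solution A + B k and matching boundaries gives v_k = k (147 − k). Substituting k = 140: v_140 = 140 · 7 = 980.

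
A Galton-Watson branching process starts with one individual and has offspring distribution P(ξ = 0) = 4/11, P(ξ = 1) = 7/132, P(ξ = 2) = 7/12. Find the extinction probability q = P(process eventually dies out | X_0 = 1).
q = 48/77

The pgf is f(s) = 4/11 + 7/132·s + 7/12·s². The extinction probability q is the smallest fixed point of f in [0, 1]. Setting s = f(s):
  7/12·s² + (7/132 − 1)·s + 4/11 = 0
  7/12·s² − (4/11 + 7/12)·s + 4/11 = 0
which factors as (s − 1)·(7/12·s − 4/11) = 0, giving roots s = 1 and s = (4/11)/(7/12) = 48/77.
Mean offspring μ = 7/132 + 2·7/12 = 161/132 > 1 (supercritical), so q < 1. The extinction probability is the smaller root: q = (4/11)/(7/12) = 48/77.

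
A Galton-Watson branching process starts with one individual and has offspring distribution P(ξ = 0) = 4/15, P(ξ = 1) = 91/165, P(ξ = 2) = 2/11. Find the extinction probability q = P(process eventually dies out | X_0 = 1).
q = 1

Mean offspring μ = 0·4/15 + 1·91/165 + 2·2/11 = 151/165 ≤ 1. For μ ≤ 1 with offspring not concentrated at 1, the Galton-Watson process goes extinct almost surely, so q = 1.
(Algebraic check: The pgf is f(s) = 4/15 + 91/165·s + 2/11·s². The extinction probability q is the smallest fixed point of f in [0, 1]. Setting s = f(s):
  2/11·s² + (91/165 − 1)·s + 4/15 = 0
  2/11·s² − (4/15 + 2/11)·s + 4/15 = 0
which factors as (s − 1)·(2/11·s − 4/15) = 0, giving roots s = 1 and s = (4/15)/(2/11) = 22/15. Since 22/15 ≥ 1, the smallest root in [0, 1] is s = 1.)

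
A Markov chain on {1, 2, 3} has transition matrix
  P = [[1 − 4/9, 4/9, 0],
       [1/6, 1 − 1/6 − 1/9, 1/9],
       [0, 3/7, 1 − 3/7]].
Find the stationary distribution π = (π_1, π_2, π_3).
π = (81/353, 216/353, 56/353)

This is a birth-death chain on three states, which satisfies detailed balance: π_1 · P_{12} = π_2 · P_{21} and π_2 · P_{23} = π_3 · P_{32}.
From π_1 · 4/9 = π_2 · 1/6: π_2/π_1 = (4/9)/(1/6) = 8/3.
From π_2 · 1/9 = π_3 · 3/7: π_3/π_2 = (1/9)/(3/7) = 7/27.
Take π_1 proportional to 1; then unnormalized π = (1, 8/3, 56/81). Normalize by dividing by the sum 353/81:
  π = (81/353, 216/353, 56/353).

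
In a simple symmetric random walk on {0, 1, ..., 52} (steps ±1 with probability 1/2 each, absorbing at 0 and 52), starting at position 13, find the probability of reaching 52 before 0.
P(hit 52 before 0) = 13/52 = 1/4

Let u_k = P(hit 52 before 0 | start at k). Then u_0 = 0, u_52 = 1, and u_k = u_{k-1}/2 + u_{k+1}/2 for 1 ≤ k ≤ 51. This harmonic recurrence is solved by u_k = k/52, giving u_13 = 13/52 = 1/4.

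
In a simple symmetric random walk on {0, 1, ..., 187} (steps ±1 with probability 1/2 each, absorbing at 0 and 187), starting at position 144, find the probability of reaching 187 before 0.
P(hit 187 before 0) = 144/187

Let u_k = P(hit 187 before 0 | start at k). Then u_0 = 0, u_187 = 1, and u_k = u_{k-1}/2 + u_{k+1}/2 for 1 ≤ k ≤ 186. This harmonic recurrence is solved by u_k = k/187, giving u_144 = 144/187.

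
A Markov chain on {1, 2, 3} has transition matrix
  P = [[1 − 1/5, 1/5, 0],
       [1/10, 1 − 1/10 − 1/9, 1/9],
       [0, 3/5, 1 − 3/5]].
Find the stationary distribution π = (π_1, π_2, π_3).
π = (27/91, 54/91, 10/91)

This is a birth-death chain on three states, which satisfies detailed balance: π_1 · P_{12} = π_2 · P_{21} and π_2 · P_{23} = π_3 · P_{32}.
From π_1 · 1/5 = π_2 · 1/10: π_2/π_1 = (1/5)/(1/10) = 2.
From π_2 · 1/9 = π_3 · 3/5: π_3/π_2 = (1/9)/(3/5) = 5/27.
Take π_1 proportional to 1; then unnormalized π = (1, 2, 10/27). Normalize by dividing by the sum 91/27:
  π = (27/91, 54/91, 10/91).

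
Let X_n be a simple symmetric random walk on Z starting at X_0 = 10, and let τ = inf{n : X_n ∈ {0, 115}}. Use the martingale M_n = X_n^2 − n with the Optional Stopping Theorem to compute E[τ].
E[τ] = 1050

M_n = X_n^2 − n is a martingale (since E[X_{n+1}^2 | F_n] = X_n^2 + 1). By OST (τ has finite mean in a bounded region), E[M_τ] = E[M_0] = X_0^2 − 0 = 10^2 = 100. Also E[M_τ] = E[X_τ^2] − E[τ]. The walk exits at 0 or 115, with P(hit 115 first) = 10/115, so E[X_τ^2] = 115^2 · 10/115 + 0 = 1150. Thus E[τ] = E[X_τ^2] − E[M_τ] = 1150 − 100 = 1050 = 10(115 − 10) = 1050.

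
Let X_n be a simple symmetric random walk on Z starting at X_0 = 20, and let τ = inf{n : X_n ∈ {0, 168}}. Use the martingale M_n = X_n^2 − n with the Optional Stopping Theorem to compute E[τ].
E[τ] = 2960

M_n = X_n^2 − n is a martingale (since E[X_{n+1}^2 | F_n] = X_n^2 + 1). By OST (τ has finite mean in a bounded region), E[M_τ] = E[M_0] = X_0^2 − 0 = 20^2 = 400. Also E[M_τ] = E[X_τ^2] − E[τ]. The walk exits at 0 or 168, with P(hit 168 first) = 20/168, so E[X_τ^2] = 168^2 · 20/168 + 0 = 3360. Thus E[τ] = E[X_τ^2] − E[M_τ] = 3360 − 400 = 2960 = 20(168 − 20) = 2960.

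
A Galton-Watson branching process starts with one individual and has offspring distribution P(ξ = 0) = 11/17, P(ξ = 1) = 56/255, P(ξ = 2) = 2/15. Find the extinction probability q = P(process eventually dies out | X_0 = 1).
q = 1

Mean offspring μ = 0·11/17 + 1·56/255 + 2·2/15 = 124/255 ≤ 1. For μ ≤ 1 with offspring not concentrated at 1, the Galton-Watson process goes extinct almost surely, so q = 1.
(Algebraic check: The pgf is f(s) = 11/17 + 56/255·s + 2/15·s². The extinction probability q is the smallest fixed point of f in [0, 1]. Setting s = f(s):
  2/15·s² + (56/255 − 1)·s + 11/17 = 0
  2/15·s² − (11/17 + 2/15)·s + 11/17 = 0
which factors as (s − 1)·(2/15·s − 11/17) = 0, giving roots s = 1 and s = (11/17)/(2/15) = 165/34. Since 165/34 ≥ 1, the smallest root in [0, 1] is s = 1.)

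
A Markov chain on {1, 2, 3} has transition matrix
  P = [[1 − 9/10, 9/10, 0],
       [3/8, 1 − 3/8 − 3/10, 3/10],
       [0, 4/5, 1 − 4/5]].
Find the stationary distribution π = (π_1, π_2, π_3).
π = (10/43, 24/43, 9/43)

This is a birth-death chain on three states, which satisfies detailed balance: π_1 · P_{12} = π_2 · P_{21} and π_2 · P_{23} = π_3 · P_{32}.
From π_1 · 9/10 = π_2 · 3/8: π_2/π_1 = (9/10)/(3/8) = 12/5.
From π_2 · 3/10 = π_3 · 4/5: π_3/π_2 = (3/10)/(4/5) = 3/8.
Take π_1 proportional to 1; then unnormalized π = (1, 12/5, 9/10). Normalize by dividing by the sum 43/10:
  π = (10/43, 24/43, 9/43).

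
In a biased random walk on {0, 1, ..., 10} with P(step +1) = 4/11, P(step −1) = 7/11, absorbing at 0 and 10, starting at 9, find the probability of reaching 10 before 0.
P(hit 10 before 0) = (1 − (7/4)^9) / (1 − (7/4)^10) = 53455284/93808891

Let u_k denote P(reach 10 before 0 | start at k). Boundary: u_0 = 0, u_10 = 1. Recurrence: u_k = 4/11·u_{k+1} + 7/11·u_{k-1} for 1 ≤ k ≤ 9. Try u_k = A + B·r^k with r = q/p = (7/11)/(4/11) = 7/4. Substitution satisfies the recurrence; boundary conditions give:
  u_k = (1 − r^k) / (1 − r^N) = (1 − (7/4)^9) / (1 − (7/4)^10) = 53455284/93808891.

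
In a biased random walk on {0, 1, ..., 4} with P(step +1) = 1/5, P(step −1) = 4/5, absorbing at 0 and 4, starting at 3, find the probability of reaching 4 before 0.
P(hit 4 before 0) = (1 − (4)^3) / (1 − (4)^4) = 21/85

Let u_k denote P(reach 4 before 0 | start at k). Boundary: u_0 = 0, u_4 = 1. Recurrence: u_k = 1/5·u_{k+1} + 4/5·u_{k-1} for 1 ≤ k ≤ 3. Try u_k = A + B·r^k with r = q/p = (4/5)/(1/5) = 4. Substitution satisfies the recurrence; boundary conditions give:
  u_k = (1 − r^k) / (1 − r^N) = (1 − (4)^3) / (1 − (4)^4) = 21/85.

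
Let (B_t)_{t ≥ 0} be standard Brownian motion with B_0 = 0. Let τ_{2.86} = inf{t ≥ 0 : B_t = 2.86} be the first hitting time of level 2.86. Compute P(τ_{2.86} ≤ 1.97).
P(τ_{2.86} ≤ 1.97) = 2(1 − Φ(2.86/√1.97)) = 2(1 − Φ(2.0377)) ≈ 0.0416

By the reflection principle for standard BM, P(τ_b ≤ t) = 2 · P(B_t ≥ b). Since B_t ~ N(0, t), P(B_t ≥ 2.86) = 1 − Φ(2.86/√t) = 1 − Φ(2.86/√1.97) = 1 − Φ(2.0377) ≈ 0.02079. Doubling: P(τ_{2.86} ≤ 1.97) ≈ 2 · 0.02079 = 0.04158 ≈ 0.0416.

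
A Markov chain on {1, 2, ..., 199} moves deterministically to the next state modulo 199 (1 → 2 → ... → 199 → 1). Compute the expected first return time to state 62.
E[T_62 | X_0 = 62] = 199

The chain cycles deterministically, so starting at state 62 it returns in exactly 199 steps. Equivalently, the stationary distribution is uniform π_j = 1/199 for every state j, so by Kac's formula E[T_62] = 1/π_62 = 199.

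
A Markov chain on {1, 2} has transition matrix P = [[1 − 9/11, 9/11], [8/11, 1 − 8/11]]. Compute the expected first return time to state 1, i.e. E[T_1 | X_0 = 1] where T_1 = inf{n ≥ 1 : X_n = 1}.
E[T_1 | X_0 = 1] = 1/π_1 = 17/8

For an irreducible recurrent Markov chain with stationary distribution π, E[T_i | X_0 = i] = 1/π_i (Kac's formula). Here π_1 = (8/11)/(9/11 + 8/11) = (8/11)/(17/11) = 8/17, so E[T_1 | X_0 = 1] = 1/π_1 = (9/11 + 8/11)/(8/11) = (17/11)/(8/11) = 17/8.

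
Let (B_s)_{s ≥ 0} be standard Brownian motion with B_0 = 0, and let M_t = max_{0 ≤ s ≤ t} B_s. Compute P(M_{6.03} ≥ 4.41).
P(M_{6.03} ≥ 4.41) = 2·P(B_{6.03} ≥ 4.41) = 2(1 − Φ(4.41/√6.03)) ≈ 0.0725

By the reflection principle for Brownian motion, P(M_t ≥ a) = 2 · P(B_t ≥ a) for a ≥ 0. Since B_t ~ N(0, t), P(B_t ≥ 4.41) = 1 − Φ(4.41/√t) = 1 − Φ(4.41/√6.03) = 1 − Φ(1.7959). So
  P(M_{6.03} ≥ 4.41) = 2(1 − Φ(1.7959)) ≈ 0.0725.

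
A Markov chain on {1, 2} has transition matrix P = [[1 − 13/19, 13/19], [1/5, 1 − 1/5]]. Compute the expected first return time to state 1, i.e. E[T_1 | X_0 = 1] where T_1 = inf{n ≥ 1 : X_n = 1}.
E[T_1 | X_0 = 1] = 1/π_1 = 84/19

For an irreducible recurrent Markov chain with stationary distribution π, E[T_i | X_0 = i] = 1/π_i (Kac's formula). Here π_1 = (1/5)/(13/19 + 1/5) = (1/5)/(84/95) = 19/84, so E[T_1 | X_0 = 1] = 1/π_1 = (13/19 + 1/5)/(1/5) = (84/95)/(1/5) = 84/19.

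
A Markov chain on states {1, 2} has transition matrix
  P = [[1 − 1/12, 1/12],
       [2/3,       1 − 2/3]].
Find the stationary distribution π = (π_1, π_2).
π_1 = 8/9, π_2 = 1/9

Solve πP = π with π_1 + π_2 = 1. From πP = π: π_1 · (1 − 1/12) + π_2 · 2/3 = π_1 ⇒ π_2 · 2/3 = π_1 · 1/12 ⇒ π_2/π_1 = (1/12)/(2/3) = 1/8. Together with π_1 + π_2 = 1:
  π_1 = (2/3)/(1/12 + 2/3) = (2/3)/(3/4) = 8/9,
  π_2 = (1/12)/(1/12 + 2/3) = (1/12)/(3/4) = 1/9.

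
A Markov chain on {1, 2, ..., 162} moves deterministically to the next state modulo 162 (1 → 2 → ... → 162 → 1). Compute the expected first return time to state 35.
E[T_35 | X_0 = 35] = 162

The chain cycles deterministically, so starting at state 35 it returns in exactly 162 steps. Equivalently, the stationary distribution is uniform π_j = 1/162 for every state j, so by Kac's formula E[T_35] = 1/π_35 = 162.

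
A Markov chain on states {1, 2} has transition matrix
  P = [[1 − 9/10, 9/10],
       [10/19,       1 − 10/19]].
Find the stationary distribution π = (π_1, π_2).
π_1 = 100/271, π_2 = 171/271

Solve πP = π with π_1 + π_2 = 1. From πP = π: π_1 · (1 − 9/10) + π_2 · 10/19 = π_1 ⇒ π_2 · 10/19 = π_1 · 9/10 ⇒ π_2/π_1 = (9/10)/(10/19) = 171/100. Together with π_1 + π_2 = 1:
  π_1 = (10/19)/(9/10 + 10/19) = (10/19)/(271/190) = 100/271,
  π_2 = (9/10)/(9/10 + 10/19) = (9/10)/(271/190) = 171/271.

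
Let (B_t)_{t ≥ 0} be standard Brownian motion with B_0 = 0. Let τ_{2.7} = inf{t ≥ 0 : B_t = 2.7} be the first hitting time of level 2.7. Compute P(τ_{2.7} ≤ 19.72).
P(τ_{2.7} ≤ 19.72) = 2(1 − Φ(2.7/√19.72)) = 2(1 − Φ(0.6080)) ≈ 0.5432

By the reflection principle for standard BM, P(τ_b ≤ t) = 2 · P(B_t ≥ b). Since B_t ~ N(0, t), P(B_t ≥ 2.7) = 1 − Φ(2.7/√t) = 1 − Φ(2.7/√19.72) = 1 − Φ(0.6080) ≈ 0.27159. Doubling: P(τ_{2.7} ≤ 19.72) ≈ 2 · 0.27159 = 0.54318 ≈ 0.5432.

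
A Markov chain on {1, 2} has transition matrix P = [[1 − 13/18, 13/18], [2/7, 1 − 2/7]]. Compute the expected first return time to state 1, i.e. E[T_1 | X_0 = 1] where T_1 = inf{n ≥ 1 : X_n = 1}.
E[T_1 | X_0 = 1] = 1/π_1 = 127/36

For an irreducible recurrent Markov chain with stationary distribution π, E[T_i | X_0 = i] = 1/π_i (Kac's formula). Here π_1 = (2/7)/(13/18 + 2/7) = (2/7)/(127/126) = 36/127, so E[T_1 | X_0 = 1] = 1/π_1 = (13/18 + 2/7)/(2/7) = (127/126)/(2/7) = 127/36.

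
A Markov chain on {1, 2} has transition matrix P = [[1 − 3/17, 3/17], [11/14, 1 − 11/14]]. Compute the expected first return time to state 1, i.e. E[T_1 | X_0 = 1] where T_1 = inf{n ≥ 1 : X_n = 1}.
E[T_1 | X_0 = 1] = 1/π_1 = 229/187

For an irreducible recurrent Markov chain with stationary distribution π, E[T_i | X_0 = i] = 1/π_i (Kac's formula). Here π_1 = (11/14)/(3/17 + 11/14) = (11/14)/(229/238) = 187/229, so E[T_1 | X_0 = 1] = 1/π_1 = (3/17 + 11/14)/(11/14) = (229/238)/(11/14) = 229/187.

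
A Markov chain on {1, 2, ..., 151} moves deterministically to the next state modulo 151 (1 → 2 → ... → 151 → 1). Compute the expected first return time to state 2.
E[T_2 | X_0 = 2] = 151

The chain cycles deterministically, so starting at state 2 it returns in exactly 151 steps. Equivalently, the stationary distribution is uniform π_j = 1/151 for every state j, so by Kac's formula E[T_2] = 1/π_2 = 151.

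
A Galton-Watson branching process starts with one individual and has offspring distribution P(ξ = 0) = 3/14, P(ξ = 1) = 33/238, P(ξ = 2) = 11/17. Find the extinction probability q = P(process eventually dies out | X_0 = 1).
q = 51/154

The pgf is f(s) = 3/14 + 33/238·s + 11/17·s². The extinction probability q is the smallest fixed point of f in [0, 1]. Setting s = f(s):
  11/17·s² + (33/238 − 1)·s + 3/14 = 0
  11/17·s² − (3/14 + 11/17)·s + 3/14 = 0
which factors as (s − 1)·(11/17·s − 3/14) = 0, giving roots s = 1 and s = (3/14)/(11/17) = 51/154.
Mean offspring μ = 33/238 + 2·11/17 = 341/238 > 1 (supercritical), so q < 1. The extinction probability is the smaller root: q = (3/14)/(11/17) = 51/154.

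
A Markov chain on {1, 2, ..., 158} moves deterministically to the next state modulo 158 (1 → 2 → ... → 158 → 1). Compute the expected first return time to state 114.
E[T_114 | X_0 = 114] = 158

The chain cycles deterministically, so starting at state 114 it returns in exactly 158 steps. Equivalently, the stationary distribution is uniform π_j = 1/158 for every state j, so by Kac's formula E[T_114] = 1/π_114 = 158.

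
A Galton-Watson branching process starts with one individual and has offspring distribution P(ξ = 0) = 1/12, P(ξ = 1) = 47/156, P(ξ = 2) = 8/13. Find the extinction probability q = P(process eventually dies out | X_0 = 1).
q = 13/96

The pgf is f(s) = 1/12 + 47/156·s + 8/13·s². The extinction probability q is the smallest fixed point of f in [0, 1]. Setting s = f(s):
  8/13·s² + (47/156 − 1)·s + 1/12 = 0
  8/13·s² − (1/12 + 8/13)·s + 1/12 = 0
which factors as (s − 1)·(8/13·s − 1/12) = 0, giving roots s = 1 and s = (1/12)/(8/13) = 13/96.
Mean offspring μ = 47/156 + 2·8/13 = 239/156 > 1 (supercritical), so q < 1. The extinction probability is the smaller root: q = (1/12)/(8/13) = 13/96.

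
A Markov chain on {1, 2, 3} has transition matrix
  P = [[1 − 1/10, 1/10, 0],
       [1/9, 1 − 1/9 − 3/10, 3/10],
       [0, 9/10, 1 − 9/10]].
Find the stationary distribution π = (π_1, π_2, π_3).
π = (5/11, 9/22, 3/22)

This is a birth-death chain on three states, which satisfies detailed balance: π_1 · P_{12} = π_2 · P_{21} and π_2 · P_{23} = π_3 · P_{32}.
From π_1 · 1/10 = π_2 · 1/9: π_2/π_1 = (1/10)/(1/9) = 9/10.
From π_2 · 3/10 = π_3 · 9/10: π_3/π_2 = (3/10)/(9/10) = 1/3.
Take π_1 proportional to 1; then unnormalized π = (1, 9/10, 3/10). Normalize by dividing by the sum 11/5:
  π = (5/11, 9/22, 3/22).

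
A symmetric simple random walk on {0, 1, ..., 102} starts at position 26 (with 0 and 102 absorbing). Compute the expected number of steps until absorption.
E[τ | X_0 = 26] = 1976

Let v_k = E[τ | X_0 = k]. Boundary: v_0 = v_102 = 0. Recurrence: v_k = 1 + (v_{k-1} + v_{k+1})/2 for 1 ≤ k ≤ 101. The particular solution to v_k − (v_{k-1} + v_{k+1})/2 = 1 is v_k = −k^2. Adding homogeneous solution A + B k and matching boundaries gives v_k = k (102 − k). Substituting k = 26: v_26 = 26 · 76 = 1976.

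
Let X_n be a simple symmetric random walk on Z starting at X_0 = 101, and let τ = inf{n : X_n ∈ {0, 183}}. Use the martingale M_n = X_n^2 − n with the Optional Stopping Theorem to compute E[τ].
E[τ] = 8282

M_n = X_n^2 − n is a martingale (since E[X_{n+1}^2 | F_n] = X_n^2 + 1). By OST (τ has finite mean in a bounded region), E[M_τ] = E[M_0] = X_0^2 − 0 = 101^2 = 10201. Also E[M_τ] = E[X_τ^2] − E[τ]. The walk exits at 0 or 183, with P(hit 183 first) = 101/183, so E[X_τ^2] = 183^2 · 101/183 + 0 = 18483. Thus E[τ] = E[X_τ^2] − E[M_τ] = 18483 − 10201 = 8282 = 101(183 − 101) = 8282.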